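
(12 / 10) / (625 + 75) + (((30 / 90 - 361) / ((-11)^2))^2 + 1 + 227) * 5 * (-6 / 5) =-109249064231 / 76865250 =-1421.31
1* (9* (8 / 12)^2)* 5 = 20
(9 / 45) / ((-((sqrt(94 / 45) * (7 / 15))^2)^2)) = -20503125 / 21215236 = -0.97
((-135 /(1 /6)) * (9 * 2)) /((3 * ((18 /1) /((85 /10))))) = -2295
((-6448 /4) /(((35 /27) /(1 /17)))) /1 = -43524 /595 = -73.15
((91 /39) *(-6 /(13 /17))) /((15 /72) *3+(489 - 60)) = -272 /6383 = -0.04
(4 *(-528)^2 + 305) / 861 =1115441 / 861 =1295.52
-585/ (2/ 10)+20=-2905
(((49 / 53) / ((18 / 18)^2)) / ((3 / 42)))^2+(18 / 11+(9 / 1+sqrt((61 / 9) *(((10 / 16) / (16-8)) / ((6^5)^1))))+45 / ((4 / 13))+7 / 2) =sqrt(1830) / 5184+40529337 / 123596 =327.93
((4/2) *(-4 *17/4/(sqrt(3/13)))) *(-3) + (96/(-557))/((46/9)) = -432/12811 + 34 *sqrt(39) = 212.30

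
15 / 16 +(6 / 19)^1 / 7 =2091 / 2128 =0.98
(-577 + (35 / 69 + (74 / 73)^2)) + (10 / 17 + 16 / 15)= -5978067252 / 10418195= -573.81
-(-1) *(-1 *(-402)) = 402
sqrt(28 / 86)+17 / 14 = sqrt(602) / 43+17 / 14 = 1.78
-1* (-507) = 507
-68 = -68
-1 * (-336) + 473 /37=12905 /37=348.78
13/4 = 3.25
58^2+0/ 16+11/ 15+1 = 50486/ 15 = 3365.73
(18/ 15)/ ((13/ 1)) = 6/ 65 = 0.09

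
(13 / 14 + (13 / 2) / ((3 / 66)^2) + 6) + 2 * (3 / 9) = 3153.60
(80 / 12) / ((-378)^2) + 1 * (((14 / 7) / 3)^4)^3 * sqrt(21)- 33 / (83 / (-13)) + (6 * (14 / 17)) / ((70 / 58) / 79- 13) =4096 * sqrt(21) / 531441 + 1794812990333 / 374842135647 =4.82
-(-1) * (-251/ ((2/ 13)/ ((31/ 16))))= -101153/ 32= -3161.03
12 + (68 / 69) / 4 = 12.25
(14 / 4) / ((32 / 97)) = 679 / 64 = 10.61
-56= -56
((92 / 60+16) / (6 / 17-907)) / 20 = -4471 / 4623900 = -0.00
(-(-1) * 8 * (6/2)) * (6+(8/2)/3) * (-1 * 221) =-38896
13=13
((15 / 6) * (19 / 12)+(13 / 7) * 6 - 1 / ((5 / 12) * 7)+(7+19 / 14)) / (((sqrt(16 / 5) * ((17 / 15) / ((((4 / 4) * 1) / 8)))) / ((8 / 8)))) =19417 * sqrt(5) / 30464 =1.43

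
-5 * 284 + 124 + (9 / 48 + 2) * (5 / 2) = -41297 / 32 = -1290.53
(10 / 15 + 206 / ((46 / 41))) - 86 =6781 / 69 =98.28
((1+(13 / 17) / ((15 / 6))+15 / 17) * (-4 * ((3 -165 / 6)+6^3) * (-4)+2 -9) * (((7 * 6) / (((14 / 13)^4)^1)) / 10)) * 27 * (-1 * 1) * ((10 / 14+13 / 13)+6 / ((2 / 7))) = -104576460768819 / 8163400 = -12810405.07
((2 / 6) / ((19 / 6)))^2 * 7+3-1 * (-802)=290633 / 361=805.08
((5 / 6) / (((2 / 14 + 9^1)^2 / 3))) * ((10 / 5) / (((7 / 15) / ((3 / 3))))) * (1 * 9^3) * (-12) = -1148175 / 1024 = -1121.26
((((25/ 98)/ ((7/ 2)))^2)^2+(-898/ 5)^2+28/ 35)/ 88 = 11161946199544849/ 30450831842200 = 366.56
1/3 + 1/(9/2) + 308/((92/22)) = 74.21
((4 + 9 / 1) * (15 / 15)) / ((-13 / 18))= -18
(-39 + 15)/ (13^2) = -0.14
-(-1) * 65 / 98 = 65 / 98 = 0.66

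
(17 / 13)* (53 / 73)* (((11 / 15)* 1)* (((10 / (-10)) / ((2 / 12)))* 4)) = -79288 / 4745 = -16.71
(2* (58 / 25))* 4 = 18.56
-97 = -97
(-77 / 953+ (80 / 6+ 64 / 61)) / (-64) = -0.22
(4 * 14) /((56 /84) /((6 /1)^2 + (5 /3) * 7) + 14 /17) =34034 /509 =66.86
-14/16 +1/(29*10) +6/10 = -63/232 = -0.27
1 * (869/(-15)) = -869/15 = -57.93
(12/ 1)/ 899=12/ 899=0.01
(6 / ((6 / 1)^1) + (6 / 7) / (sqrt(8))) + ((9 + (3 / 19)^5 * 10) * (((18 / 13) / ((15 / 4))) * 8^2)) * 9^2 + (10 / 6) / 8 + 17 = 3 * sqrt(2) / 14 + 66619917500959 / 3862714440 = 17247.22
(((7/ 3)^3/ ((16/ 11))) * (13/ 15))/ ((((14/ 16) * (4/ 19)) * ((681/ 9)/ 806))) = 53652599/ 122580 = 437.69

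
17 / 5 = 3.40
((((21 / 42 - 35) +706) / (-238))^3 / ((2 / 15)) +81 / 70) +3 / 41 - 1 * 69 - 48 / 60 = -426648809 / 1800064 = -237.02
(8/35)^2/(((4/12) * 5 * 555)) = 64/1133125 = 0.00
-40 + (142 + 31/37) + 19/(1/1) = 4508/37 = 121.84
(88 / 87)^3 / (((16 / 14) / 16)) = 9540608 / 658503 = 14.49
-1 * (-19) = 19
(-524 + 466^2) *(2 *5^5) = 1353950000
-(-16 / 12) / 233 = 4 / 699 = 0.01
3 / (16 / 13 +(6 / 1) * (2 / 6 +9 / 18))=13 / 27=0.48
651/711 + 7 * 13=21784/237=91.92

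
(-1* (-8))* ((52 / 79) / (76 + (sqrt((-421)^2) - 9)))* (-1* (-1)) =52 / 4819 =0.01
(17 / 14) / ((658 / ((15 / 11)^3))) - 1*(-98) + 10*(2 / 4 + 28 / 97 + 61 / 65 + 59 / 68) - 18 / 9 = 32054293831485 / 262842744164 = 121.95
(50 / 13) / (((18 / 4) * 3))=100 / 351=0.28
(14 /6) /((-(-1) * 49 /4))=4 /21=0.19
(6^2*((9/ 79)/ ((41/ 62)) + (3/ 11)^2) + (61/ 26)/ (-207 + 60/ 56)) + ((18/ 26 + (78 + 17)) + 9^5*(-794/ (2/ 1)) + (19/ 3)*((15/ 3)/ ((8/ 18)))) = -1377349327271838083/ 58754928804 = -23442277.19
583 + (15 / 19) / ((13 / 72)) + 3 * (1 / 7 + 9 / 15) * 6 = 5193431 / 8645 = 600.74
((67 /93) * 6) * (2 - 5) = -402 /31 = -12.97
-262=-262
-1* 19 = -19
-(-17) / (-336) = -17 / 336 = -0.05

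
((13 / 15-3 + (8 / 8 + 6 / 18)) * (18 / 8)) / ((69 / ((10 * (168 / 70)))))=-72 / 115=-0.63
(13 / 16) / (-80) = -13 / 1280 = -0.01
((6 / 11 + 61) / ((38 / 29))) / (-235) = -19633 / 98230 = -0.20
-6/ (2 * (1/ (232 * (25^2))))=-435000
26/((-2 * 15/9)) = -39/5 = -7.80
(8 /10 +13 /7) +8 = 373 /35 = 10.66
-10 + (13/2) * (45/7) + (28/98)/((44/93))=2494/77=32.39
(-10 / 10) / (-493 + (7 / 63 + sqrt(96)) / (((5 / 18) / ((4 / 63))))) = 18144 *sqrt(6) / 4822710941 + 9783081 / 4822710941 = 0.00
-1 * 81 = -81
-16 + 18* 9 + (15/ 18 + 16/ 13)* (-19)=8329/ 78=106.78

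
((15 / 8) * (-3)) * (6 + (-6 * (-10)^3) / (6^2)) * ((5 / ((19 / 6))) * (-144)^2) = -604195200 / 19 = -31799747.37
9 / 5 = 1.80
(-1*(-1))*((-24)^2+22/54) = 15563/27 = 576.41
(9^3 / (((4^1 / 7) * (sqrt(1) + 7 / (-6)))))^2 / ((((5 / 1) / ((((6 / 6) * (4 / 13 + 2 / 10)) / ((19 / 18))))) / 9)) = 626458930713 / 12350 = 50725419.49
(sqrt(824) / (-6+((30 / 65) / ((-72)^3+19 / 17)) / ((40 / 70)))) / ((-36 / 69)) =1897213903 * sqrt(206) / 2969553267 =9.17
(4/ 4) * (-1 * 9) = -9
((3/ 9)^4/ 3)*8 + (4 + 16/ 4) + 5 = 3167/ 243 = 13.03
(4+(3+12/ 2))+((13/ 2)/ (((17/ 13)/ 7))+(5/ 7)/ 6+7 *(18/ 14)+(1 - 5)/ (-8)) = 40993/ 714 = 57.41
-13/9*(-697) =9061/9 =1006.78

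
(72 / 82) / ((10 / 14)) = 252 / 205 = 1.23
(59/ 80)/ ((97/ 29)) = 1711/ 7760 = 0.22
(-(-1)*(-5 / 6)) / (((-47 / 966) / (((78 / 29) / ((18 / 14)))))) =146510 / 4089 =35.83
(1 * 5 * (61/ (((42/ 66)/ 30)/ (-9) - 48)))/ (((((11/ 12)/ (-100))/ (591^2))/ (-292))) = -10078656938640000/ 142567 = -70694178446.91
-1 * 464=-464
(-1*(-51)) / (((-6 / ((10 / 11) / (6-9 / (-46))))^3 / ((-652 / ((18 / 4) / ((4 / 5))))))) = 8630977792 / 99829212615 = 0.09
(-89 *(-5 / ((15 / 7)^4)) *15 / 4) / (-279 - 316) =-30527 / 229500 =-0.13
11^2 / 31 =121 / 31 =3.90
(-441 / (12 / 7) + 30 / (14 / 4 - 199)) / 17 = -402579 / 26588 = -15.14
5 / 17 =0.29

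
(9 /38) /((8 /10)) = 45 /152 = 0.30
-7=-7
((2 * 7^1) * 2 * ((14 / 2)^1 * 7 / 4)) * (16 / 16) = 343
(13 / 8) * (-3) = -4.88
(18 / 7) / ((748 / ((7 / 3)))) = 0.01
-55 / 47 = -1.17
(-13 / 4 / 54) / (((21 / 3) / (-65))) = 845 / 1512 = 0.56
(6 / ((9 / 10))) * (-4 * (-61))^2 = 1190720 / 3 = 396906.67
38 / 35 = 1.09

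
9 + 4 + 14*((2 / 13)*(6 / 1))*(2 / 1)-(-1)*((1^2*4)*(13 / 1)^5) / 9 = 19311781 / 117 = 165057.96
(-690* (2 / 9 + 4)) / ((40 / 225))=-32775 / 2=-16387.50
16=16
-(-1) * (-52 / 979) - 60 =-60.05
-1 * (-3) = 3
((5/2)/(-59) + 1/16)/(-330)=-19/311520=-0.00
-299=-299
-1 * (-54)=54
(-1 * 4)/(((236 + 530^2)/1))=-1/70284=-0.00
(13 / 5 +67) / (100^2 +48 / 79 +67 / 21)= 0.01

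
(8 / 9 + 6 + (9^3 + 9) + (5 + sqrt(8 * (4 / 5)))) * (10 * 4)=32 * sqrt(10) + 269960 / 9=30096.75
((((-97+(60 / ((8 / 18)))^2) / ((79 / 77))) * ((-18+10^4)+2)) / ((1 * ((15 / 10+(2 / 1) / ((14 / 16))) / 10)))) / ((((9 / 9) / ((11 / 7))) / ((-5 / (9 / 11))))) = -56209446092800 / 12561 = -4474918087.16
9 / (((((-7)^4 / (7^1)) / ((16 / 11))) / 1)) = 144 / 3773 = 0.04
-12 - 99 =-111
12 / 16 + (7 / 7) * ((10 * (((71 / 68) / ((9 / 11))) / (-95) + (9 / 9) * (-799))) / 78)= -23057261 / 226746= -101.69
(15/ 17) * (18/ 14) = 135/ 119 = 1.13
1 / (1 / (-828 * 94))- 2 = -77834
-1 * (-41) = 41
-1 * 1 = -1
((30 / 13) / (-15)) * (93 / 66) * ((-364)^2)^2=-41862376192 / 11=-3805670562.91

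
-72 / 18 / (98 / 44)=-88 / 49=-1.80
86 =86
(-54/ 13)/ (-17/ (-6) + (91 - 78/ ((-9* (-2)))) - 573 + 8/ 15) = 1620/ 188357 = 0.01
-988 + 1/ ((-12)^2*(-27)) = -3841345/ 3888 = -988.00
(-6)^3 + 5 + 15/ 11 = -2306/ 11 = -209.64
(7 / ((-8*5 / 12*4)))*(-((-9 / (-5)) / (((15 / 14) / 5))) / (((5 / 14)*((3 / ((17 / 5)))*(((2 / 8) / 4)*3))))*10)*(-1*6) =-559776 / 125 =-4478.21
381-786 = -405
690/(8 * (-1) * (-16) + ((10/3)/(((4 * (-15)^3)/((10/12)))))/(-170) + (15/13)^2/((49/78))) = 363139686000/68480413837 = 5.30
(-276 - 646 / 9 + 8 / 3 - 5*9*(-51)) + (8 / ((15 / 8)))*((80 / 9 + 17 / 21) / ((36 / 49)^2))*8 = 28028371 / 10935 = 2563.18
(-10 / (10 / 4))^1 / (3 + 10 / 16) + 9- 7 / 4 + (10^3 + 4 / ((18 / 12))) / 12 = 93649 / 1044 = 89.70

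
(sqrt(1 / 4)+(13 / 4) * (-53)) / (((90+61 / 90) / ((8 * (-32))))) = 3957120 / 8161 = 484.88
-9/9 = -1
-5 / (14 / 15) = -75 / 14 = -5.36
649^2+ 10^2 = 421301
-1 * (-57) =57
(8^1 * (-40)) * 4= -1280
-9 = -9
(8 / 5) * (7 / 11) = 56 / 55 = 1.02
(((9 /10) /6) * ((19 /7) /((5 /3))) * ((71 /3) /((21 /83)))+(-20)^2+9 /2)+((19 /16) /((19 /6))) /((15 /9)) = 427.58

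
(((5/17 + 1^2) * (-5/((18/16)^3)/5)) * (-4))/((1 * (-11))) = -4096/12393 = -0.33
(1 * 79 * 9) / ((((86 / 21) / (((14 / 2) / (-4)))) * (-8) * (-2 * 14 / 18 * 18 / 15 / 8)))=-223965 / 1376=-162.77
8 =8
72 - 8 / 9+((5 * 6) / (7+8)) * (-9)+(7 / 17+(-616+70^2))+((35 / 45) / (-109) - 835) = 19470485 / 5559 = 3502.52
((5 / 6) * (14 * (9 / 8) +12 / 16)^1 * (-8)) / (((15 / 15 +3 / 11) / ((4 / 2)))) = -1210 / 7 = -172.86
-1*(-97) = 97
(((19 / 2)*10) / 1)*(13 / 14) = 1235 / 14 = 88.21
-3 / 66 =-1 / 22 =-0.05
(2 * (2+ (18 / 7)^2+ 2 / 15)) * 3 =12856 / 245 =52.47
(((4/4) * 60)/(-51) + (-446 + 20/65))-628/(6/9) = -306940/221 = -1388.87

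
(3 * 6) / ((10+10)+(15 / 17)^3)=88434 / 101635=0.87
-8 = -8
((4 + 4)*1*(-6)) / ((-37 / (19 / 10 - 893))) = -213864 / 185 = -1156.02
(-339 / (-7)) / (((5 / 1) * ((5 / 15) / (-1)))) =-1017 / 35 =-29.06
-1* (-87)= 87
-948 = -948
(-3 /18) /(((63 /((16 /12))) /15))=-10 /189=-0.05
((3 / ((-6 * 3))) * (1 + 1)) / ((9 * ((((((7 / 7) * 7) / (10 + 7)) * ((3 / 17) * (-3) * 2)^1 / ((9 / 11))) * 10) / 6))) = 289 / 6930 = 0.04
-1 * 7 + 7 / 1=0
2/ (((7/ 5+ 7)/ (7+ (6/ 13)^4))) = 1006115/ 599781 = 1.68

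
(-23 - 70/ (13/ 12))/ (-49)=1139/ 637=1.79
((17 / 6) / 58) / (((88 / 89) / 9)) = 4539 / 10208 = 0.44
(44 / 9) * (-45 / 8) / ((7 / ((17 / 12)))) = -935 / 168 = -5.57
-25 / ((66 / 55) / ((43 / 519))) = -5375 / 3114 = -1.73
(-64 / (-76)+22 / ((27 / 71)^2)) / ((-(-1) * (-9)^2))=2118802 / 1121931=1.89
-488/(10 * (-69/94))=22936/345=66.48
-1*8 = -8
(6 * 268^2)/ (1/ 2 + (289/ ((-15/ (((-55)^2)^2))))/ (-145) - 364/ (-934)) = 35017647552/ 98799736447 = 0.35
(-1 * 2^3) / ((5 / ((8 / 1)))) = -64 / 5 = -12.80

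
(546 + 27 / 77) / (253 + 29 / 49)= 2.15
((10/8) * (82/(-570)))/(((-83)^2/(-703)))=1517/82668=0.02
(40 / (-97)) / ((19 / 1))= -40 / 1843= -0.02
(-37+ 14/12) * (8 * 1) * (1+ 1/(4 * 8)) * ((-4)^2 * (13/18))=-30745/9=-3416.11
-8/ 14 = -4/ 7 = -0.57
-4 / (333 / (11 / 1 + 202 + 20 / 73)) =-62276 / 24309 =-2.56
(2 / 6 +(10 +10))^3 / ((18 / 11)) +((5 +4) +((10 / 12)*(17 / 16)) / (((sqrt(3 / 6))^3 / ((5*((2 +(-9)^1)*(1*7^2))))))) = 2501165 / 486 - 145775*sqrt(2) / 48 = 851.49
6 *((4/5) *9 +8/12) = 236/5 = 47.20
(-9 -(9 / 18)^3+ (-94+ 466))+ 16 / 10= 14579 / 40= 364.48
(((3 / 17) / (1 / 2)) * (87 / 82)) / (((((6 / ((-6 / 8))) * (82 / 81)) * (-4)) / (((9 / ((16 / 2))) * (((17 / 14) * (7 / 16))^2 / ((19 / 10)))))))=16172865 / 8372617216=0.00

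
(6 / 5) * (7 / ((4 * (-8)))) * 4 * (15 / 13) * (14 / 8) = -441 / 208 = -2.12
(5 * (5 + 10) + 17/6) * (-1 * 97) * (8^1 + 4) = -90598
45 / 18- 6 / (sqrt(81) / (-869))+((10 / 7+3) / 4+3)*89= 79579 / 84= 947.37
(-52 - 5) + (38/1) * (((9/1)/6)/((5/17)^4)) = 4725072/625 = 7560.12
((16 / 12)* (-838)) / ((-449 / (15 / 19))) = 16760 / 8531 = 1.96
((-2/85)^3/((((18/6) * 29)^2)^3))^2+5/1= 5.00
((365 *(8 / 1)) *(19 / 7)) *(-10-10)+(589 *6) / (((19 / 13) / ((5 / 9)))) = -3300590 / 21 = -157170.95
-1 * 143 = -143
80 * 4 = 320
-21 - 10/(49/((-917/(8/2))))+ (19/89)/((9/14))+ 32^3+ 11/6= 183886898/5607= 32795.95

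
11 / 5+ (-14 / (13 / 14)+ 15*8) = 6963 / 65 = 107.12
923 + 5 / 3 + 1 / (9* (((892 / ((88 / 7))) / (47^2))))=928.13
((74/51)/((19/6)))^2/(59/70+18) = 1533280/137609951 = 0.01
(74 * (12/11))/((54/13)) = 1924/99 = 19.43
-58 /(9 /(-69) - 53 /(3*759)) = 66033 /175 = 377.33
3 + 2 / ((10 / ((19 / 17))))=274 / 85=3.22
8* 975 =7800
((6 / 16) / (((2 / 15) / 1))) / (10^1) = 9 / 32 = 0.28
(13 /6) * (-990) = -2145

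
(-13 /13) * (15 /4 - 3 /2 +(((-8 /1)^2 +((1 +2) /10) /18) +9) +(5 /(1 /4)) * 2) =-1729 /15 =-115.27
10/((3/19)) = 190/3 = 63.33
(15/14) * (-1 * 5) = -75/14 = -5.36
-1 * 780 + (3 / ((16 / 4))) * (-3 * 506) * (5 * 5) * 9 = -513885 / 2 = -256942.50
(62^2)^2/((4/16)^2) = 236421376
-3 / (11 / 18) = -54 / 11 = -4.91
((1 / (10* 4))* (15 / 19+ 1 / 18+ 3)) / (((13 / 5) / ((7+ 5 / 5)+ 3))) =14465 / 35568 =0.41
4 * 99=396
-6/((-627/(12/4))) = 6/209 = 0.03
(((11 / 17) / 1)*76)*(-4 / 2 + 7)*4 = 16720 / 17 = 983.53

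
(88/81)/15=88/1215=0.07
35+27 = 62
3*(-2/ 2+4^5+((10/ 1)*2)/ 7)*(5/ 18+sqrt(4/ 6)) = 3367.71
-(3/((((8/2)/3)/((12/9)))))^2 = -9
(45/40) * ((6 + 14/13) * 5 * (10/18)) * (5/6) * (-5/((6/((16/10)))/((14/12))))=-20125/702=-28.67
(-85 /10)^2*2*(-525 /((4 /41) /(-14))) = 43545075 /4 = 10886268.75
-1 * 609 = -609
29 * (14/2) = 203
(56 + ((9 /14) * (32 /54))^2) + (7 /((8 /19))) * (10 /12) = 493915 /7056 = 70.00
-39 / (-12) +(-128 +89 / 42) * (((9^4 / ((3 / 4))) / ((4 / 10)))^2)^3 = -385665463692203895425321999909 / 28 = -13773766560435853408047210000.00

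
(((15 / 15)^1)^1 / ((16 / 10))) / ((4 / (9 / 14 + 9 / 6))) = 75 / 224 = 0.33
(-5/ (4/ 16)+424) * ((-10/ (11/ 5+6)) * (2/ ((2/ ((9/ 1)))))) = -181800/ 41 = -4434.15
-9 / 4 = -2.25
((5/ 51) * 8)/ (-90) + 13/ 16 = 5903/ 7344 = 0.80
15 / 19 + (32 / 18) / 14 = 1097 / 1197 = 0.92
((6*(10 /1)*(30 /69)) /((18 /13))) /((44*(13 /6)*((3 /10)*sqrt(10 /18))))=100*sqrt(5) /253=0.88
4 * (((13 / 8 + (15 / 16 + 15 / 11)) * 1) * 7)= 109.93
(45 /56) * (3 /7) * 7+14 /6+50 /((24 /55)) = 20047 /168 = 119.33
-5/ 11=-0.45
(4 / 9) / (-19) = -0.02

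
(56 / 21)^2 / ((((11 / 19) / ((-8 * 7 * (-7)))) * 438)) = 238336 / 21681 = 10.99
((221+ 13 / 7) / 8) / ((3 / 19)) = 1235 / 7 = 176.43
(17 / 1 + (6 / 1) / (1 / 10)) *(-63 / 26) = -4851 / 26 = -186.58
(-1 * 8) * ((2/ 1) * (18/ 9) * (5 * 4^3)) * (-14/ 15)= 28672/ 3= 9557.33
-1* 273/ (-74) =273/ 74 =3.69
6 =6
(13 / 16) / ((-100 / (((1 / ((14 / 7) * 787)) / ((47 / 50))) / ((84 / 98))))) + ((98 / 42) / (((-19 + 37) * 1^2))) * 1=16570253 / 127833984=0.13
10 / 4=5 / 2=2.50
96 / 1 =96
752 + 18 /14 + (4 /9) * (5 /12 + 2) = 142574 /189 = 754.36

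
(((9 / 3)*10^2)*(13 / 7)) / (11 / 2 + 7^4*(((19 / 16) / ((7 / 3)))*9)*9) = 62400 / 11086033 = 0.01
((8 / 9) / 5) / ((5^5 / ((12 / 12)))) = 8 / 140625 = 0.00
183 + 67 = 250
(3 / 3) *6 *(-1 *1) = -6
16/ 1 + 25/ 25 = 17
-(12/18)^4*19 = -304/81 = -3.75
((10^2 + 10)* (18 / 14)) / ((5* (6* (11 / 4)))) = 12 / 7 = 1.71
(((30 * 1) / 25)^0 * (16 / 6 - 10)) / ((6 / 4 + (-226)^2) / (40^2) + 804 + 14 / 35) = -14080 / 1605741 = -0.01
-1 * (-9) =9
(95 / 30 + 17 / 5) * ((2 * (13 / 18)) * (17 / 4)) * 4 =43537 / 270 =161.25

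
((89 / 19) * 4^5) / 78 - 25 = 27043 / 741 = 36.50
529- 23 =506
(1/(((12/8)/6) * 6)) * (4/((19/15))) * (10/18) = 200/171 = 1.17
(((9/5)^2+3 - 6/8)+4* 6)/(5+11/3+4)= 8847/3800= 2.33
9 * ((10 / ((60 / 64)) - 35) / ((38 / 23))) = -5037 / 38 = -132.55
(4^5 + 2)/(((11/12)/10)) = 11192.73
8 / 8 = 1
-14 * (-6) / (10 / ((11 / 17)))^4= 307461 / 208802500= 0.00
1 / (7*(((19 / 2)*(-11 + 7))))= -1 / 266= -0.00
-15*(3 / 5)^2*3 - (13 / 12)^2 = -12509 / 720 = -17.37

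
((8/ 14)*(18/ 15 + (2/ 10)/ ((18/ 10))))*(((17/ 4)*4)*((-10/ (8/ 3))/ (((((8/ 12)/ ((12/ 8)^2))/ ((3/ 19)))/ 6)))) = -81243/ 532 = -152.71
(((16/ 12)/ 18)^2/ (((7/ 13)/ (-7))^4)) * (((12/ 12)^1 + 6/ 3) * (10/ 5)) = 228488/ 243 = 940.28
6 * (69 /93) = 4.45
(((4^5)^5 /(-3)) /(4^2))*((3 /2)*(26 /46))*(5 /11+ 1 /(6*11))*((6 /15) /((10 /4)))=-28358603903598592 /18975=-1494524579899.79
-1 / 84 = -0.01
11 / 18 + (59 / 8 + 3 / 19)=11141 / 1368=8.14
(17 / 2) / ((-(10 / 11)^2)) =-2057 / 200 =-10.28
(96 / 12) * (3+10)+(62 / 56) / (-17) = 49473 / 476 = 103.93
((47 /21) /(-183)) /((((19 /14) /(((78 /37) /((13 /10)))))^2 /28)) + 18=527902282 /30146749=17.51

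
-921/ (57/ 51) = -824.05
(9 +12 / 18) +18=83 / 3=27.67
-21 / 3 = -7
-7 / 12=-0.58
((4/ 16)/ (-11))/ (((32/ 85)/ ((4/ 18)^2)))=-0.00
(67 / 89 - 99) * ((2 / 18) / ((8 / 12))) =-4372 / 267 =-16.37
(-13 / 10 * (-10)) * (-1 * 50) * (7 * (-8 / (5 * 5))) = 1456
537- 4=533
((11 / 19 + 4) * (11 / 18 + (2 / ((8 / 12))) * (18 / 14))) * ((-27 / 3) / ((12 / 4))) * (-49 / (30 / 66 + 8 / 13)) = 2811.03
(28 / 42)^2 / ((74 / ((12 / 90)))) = 4 / 4995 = 0.00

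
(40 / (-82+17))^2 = 64 / 169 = 0.38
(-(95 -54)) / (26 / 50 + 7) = -1025 / 188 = -5.45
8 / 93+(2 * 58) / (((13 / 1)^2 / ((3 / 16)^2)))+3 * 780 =2353888721 / 1005888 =2340.11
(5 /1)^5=3125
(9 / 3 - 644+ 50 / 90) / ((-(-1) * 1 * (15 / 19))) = -109516 / 135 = -811.23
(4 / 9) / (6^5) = 0.00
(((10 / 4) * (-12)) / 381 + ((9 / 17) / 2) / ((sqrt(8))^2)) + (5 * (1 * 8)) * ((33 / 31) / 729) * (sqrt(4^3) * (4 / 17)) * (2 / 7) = -25935667 / 1821539664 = -0.01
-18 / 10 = -9 / 5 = -1.80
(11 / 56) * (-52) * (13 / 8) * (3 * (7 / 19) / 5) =-5577 / 1520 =-3.67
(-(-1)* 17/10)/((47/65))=221/94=2.35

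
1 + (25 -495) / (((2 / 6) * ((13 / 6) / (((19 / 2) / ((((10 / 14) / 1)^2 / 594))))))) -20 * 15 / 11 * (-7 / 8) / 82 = -844000967191 / 117260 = -7197688.62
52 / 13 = 4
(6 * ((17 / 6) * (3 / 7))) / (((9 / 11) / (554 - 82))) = 88264 / 21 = 4203.05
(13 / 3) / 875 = 13 / 2625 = 0.00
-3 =-3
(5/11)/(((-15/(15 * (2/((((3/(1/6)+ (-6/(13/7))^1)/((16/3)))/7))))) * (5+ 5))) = -0.23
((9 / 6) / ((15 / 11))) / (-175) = -11 / 1750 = -0.01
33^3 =35937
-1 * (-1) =1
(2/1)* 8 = 16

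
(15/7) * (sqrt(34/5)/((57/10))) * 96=960 * sqrt(170)/133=94.11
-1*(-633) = 633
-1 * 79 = -79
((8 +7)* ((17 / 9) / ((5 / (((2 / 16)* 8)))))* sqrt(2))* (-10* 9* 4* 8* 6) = -97920* sqrt(2) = -138479.79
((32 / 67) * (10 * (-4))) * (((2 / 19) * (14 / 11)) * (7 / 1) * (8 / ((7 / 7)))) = -2007040 / 14003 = -143.33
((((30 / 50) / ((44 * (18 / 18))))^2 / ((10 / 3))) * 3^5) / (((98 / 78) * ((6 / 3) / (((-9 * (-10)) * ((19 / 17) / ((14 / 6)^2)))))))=393797781 / 3951085600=0.10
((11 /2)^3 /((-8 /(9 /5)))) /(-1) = 11979 /320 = 37.43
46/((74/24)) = 552/37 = 14.92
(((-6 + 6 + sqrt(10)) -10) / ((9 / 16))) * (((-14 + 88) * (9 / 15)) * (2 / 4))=-1184 / 3 + 592 * sqrt(10) / 15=-269.86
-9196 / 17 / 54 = -4598 / 459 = -10.02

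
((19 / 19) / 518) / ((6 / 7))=1 / 444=0.00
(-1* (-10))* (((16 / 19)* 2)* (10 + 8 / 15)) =10112 / 57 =177.40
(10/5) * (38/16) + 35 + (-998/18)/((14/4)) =6025/252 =23.91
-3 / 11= -0.27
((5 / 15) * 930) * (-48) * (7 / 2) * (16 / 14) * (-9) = 535680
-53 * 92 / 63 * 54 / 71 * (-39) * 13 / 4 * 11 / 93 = 13596726 / 15407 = 882.50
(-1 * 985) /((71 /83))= -81755 /71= -1151.48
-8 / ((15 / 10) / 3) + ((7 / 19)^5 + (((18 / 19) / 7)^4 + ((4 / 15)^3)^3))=-3655172715630635973719 / 228550142455892578125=-15.99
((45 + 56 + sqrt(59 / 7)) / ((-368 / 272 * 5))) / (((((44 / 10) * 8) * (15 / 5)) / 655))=-1124635 / 12144 - 11135 * sqrt(413) / 85008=-95.27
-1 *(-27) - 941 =-914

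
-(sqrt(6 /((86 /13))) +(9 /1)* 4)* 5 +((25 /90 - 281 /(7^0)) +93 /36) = -16493 /36 - 5* sqrt(1677) /43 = -462.90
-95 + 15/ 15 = -94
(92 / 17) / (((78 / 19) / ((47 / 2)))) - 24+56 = 62.98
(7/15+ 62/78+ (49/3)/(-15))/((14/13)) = 0.16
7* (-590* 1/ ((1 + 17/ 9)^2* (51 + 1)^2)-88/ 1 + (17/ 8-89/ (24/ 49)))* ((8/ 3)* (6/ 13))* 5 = -25681132855/ 2227758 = -11527.79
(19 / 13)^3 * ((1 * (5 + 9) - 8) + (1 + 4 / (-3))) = 116603 / 6591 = 17.69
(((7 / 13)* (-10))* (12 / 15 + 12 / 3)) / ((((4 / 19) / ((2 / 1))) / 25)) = -6138.46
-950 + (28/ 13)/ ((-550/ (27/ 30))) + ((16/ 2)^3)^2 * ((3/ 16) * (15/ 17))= 12890197679/ 303875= 42419.41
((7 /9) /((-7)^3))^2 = 1 /194481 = 0.00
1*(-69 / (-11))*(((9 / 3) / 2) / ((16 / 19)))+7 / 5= 22129 / 1760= 12.57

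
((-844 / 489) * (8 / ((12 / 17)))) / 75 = -28696 / 110025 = -0.26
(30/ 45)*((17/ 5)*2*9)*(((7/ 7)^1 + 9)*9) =3672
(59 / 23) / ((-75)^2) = 59 / 129375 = 0.00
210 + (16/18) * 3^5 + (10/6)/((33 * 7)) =295223/693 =426.01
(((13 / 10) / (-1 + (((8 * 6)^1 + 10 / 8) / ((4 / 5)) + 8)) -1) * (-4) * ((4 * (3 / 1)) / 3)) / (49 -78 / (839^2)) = 60604782416 / 189188899735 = 0.32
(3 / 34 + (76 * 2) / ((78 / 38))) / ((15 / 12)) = 196618 / 3315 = 59.31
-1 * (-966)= 966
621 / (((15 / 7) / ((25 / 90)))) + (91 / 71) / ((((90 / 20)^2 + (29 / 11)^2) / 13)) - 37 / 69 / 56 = 292922803933 / 3611738760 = 81.10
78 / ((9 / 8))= 208 / 3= 69.33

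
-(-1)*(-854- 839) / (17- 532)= 1693 / 515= 3.29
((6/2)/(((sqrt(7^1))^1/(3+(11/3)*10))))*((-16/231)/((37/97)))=-26384*sqrt(7)/8547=-8.17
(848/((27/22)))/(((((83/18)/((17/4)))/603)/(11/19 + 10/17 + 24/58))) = 27765808752/45733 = 607128.52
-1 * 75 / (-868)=75 / 868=0.09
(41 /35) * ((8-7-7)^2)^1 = 1476 /35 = 42.17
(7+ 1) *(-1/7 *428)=-489.14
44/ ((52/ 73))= 803/ 13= 61.77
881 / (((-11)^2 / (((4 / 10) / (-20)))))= -0.15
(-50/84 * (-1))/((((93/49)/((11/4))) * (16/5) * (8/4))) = 9625/71424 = 0.13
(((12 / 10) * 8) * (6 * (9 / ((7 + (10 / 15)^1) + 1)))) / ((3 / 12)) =15552 / 65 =239.26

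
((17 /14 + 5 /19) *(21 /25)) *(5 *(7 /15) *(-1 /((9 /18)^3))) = -11004 /475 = -23.17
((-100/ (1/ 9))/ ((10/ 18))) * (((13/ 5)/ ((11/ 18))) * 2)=-151632/ 11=-13784.73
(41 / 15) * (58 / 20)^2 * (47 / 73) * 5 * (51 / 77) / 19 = 2.58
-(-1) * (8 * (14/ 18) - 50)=-43.78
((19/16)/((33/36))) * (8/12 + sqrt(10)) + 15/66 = 12/11 + 57 * sqrt(10)/44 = 5.19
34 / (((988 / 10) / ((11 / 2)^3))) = 113135 / 1976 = 57.25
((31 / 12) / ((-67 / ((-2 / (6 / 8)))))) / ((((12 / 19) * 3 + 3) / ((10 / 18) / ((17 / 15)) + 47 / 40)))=0.03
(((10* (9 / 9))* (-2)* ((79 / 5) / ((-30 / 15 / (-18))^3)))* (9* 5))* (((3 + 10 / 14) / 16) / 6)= -11230245 / 28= -401080.18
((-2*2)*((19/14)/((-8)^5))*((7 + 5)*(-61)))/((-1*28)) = 3477/802816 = 0.00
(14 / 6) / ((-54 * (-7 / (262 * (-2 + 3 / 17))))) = -2.95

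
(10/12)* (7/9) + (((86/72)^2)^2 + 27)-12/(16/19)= 25922545/1679616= 15.43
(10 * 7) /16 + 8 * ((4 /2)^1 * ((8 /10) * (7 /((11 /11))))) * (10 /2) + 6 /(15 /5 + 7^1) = 18119 /40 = 452.98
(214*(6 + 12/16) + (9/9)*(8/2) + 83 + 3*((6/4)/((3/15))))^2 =2414916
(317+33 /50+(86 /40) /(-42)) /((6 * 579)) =1333957 /14590800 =0.09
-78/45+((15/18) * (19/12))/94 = -58181/33840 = -1.72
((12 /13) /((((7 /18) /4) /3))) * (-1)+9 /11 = -27693 /1001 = -27.67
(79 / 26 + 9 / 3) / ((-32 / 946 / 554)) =-20570297 / 208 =-98895.66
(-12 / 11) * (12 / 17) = -144 / 187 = -0.77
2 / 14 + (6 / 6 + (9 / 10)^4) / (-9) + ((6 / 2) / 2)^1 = 919073 / 630000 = 1.46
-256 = -256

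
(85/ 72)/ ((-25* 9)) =-17/ 3240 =-0.01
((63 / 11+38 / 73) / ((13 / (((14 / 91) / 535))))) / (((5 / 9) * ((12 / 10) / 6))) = 90306 / 72603245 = 0.00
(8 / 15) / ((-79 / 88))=-704 / 1185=-0.59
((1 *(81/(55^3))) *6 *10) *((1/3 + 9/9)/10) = 648/166375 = 0.00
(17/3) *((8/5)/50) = 68/375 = 0.18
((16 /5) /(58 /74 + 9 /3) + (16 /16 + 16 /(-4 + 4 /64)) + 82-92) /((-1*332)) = 2749 /74700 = 0.04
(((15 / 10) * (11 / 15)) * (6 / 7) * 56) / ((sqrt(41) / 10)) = 528 * sqrt(41) / 41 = 82.46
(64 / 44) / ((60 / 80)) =64 / 33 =1.94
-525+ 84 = -441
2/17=0.12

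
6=6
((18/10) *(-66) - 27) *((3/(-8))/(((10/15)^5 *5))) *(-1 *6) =-1594323/3200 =-498.23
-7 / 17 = -0.41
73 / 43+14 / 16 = 885 / 344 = 2.57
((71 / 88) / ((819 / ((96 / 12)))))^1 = 0.01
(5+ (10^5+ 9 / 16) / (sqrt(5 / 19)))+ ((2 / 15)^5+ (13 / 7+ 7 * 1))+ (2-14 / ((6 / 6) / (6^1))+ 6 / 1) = -330327901 / 5315625+ 1600009 * sqrt(95) / 80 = 194874.84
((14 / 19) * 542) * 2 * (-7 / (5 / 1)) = -106232 / 95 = -1118.23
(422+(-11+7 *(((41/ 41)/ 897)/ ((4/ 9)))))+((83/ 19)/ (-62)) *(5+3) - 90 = 225741821/ 704444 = 320.45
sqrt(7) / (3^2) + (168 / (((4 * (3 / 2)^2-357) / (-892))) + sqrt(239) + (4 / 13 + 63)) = sqrt(7) / 9 + sqrt(239) + 186211 / 377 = 509.68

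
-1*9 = -9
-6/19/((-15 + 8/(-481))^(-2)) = -313030374/4395859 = -71.21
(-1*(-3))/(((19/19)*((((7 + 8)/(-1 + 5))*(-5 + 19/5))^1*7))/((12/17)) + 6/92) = -184/2733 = -0.07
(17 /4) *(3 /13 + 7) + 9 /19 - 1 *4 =13439 /494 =27.20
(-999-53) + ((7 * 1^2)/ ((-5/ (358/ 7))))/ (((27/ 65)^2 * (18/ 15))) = -3056999/ 2187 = -1397.80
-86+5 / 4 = -339 / 4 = -84.75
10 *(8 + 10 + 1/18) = 1625/9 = 180.56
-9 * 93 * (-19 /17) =15903 /17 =935.47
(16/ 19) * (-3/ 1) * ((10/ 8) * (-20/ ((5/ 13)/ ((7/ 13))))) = 1680/ 19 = 88.42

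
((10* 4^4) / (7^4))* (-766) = -1960960 / 2401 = -816.73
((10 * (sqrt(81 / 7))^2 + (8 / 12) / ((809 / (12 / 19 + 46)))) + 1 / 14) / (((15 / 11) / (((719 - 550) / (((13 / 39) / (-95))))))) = -139004830679 / 33978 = -4091024.51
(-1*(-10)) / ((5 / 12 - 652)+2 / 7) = -840 / 54709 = -0.02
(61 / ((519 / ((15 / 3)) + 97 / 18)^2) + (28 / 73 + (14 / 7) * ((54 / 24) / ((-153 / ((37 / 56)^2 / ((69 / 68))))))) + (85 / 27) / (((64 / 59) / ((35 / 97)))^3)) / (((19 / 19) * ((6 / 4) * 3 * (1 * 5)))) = 25245105320234833575442739 / 1154755648530112290554511360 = 0.02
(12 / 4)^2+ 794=803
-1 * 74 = -74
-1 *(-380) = 380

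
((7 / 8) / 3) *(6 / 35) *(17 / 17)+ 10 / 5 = 2.05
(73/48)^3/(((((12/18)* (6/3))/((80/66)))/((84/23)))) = 13615595/1165824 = 11.68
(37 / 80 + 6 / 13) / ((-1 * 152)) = -961 / 158080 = -0.01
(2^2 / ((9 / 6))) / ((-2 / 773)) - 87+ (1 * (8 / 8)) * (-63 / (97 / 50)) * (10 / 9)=-335741 / 291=-1153.75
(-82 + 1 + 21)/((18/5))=-50/3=-16.67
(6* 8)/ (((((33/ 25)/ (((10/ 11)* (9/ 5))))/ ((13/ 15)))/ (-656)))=-4093440/ 121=-33830.08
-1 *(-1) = 1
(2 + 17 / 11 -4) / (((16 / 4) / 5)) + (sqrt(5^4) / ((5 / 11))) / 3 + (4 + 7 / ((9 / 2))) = 9235 / 396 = 23.32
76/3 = 25.33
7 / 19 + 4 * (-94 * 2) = -14281 / 19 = -751.63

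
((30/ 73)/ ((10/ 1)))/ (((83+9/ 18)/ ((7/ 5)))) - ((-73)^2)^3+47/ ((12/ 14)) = -151334226234.17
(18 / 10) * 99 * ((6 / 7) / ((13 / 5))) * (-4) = -21384 / 91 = -234.99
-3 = -3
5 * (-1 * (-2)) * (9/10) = 9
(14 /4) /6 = 7 /12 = 0.58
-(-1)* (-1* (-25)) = 25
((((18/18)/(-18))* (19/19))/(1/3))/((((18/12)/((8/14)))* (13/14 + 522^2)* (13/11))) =-0.00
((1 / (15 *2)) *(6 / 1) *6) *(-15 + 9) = -36 / 5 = -7.20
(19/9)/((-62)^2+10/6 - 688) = 19/28419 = 0.00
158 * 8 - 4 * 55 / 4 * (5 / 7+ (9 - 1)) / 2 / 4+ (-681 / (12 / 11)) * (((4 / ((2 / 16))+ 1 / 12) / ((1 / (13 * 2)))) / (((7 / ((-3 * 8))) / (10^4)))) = 999798867429 / 56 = 17853551204.09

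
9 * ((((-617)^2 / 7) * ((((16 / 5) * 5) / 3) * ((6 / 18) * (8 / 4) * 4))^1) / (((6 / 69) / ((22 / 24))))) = 1541029072 / 21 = 73382336.76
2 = 2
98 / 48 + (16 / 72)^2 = 1355 / 648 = 2.09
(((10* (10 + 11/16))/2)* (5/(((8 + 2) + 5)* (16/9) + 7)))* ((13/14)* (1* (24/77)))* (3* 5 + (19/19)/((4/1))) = 30510675/871024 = 35.03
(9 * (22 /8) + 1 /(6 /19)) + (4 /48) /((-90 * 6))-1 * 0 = 180899 /6480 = 27.92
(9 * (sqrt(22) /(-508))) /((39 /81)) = -243 * sqrt(22) /6604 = -0.17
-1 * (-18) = 18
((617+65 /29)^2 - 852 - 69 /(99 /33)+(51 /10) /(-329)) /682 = 1058570251919 /1887018980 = 560.97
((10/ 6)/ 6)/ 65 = 1/ 234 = 0.00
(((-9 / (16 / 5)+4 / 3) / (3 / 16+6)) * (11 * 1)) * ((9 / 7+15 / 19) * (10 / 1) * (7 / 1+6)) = -849160 / 1197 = -709.41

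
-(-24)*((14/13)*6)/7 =288/13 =22.15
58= 58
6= 6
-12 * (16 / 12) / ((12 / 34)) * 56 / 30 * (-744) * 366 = 115214848 / 5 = 23042969.60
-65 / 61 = -1.07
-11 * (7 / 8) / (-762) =77 / 6096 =0.01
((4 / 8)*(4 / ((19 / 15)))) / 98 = 15 / 931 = 0.02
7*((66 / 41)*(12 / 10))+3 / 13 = 36651 / 2665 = 13.75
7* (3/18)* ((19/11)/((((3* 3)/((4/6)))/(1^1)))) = 133/891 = 0.15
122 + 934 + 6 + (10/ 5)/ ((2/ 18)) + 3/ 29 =31323/ 29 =1080.10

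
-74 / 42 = -37 / 21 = -1.76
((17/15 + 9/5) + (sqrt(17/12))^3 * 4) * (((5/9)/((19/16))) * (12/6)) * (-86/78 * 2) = -116960 * sqrt(51)/60021 -121088/20007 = -19.97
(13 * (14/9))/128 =0.16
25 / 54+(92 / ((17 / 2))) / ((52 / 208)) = 40169 / 918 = 43.76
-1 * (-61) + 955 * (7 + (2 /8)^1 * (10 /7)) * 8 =56269.57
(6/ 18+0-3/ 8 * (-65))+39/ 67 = 25.29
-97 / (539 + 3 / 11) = -1067 / 5932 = -0.18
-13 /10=-1.30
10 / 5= 2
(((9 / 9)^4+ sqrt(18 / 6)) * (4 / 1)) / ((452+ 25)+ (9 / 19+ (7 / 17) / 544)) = 0.02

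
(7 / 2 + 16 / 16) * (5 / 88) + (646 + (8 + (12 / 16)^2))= 7203 / 11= 654.82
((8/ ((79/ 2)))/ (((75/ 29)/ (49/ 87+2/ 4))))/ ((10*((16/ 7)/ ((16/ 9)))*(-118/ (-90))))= 1036/ 209745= 0.00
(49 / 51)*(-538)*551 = -14525462 / 51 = -284812.98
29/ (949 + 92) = 29/ 1041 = 0.03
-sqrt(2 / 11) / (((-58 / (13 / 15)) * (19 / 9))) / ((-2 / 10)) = -39 * sqrt(22) / 12122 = -0.02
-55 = -55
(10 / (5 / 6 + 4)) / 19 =60 / 551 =0.11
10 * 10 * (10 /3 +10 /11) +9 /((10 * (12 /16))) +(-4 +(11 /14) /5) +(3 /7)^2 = 1364047 /3234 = 421.78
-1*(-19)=19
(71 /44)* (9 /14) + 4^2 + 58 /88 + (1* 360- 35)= 19191 /56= 342.70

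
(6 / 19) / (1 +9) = 3 / 95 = 0.03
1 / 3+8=25 / 3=8.33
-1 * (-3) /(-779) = -3 /779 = -0.00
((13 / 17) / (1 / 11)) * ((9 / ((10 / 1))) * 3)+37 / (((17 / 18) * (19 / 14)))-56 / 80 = 82169 / 1615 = 50.88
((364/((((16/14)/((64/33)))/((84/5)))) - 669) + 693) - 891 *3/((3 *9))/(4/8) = 561182/55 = 10203.31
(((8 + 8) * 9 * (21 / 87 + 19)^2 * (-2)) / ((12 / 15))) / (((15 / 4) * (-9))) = 3321216 / 841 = 3949.13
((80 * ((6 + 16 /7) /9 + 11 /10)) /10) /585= 5092 /184275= 0.03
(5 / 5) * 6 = 6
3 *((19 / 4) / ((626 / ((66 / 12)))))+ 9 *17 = 766851 / 5008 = 153.13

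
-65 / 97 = -0.67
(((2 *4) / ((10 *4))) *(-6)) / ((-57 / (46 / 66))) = 46 / 3135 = 0.01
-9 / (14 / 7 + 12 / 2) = -9 / 8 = -1.12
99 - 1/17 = 1682/17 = 98.94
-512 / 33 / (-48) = 32 / 99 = 0.32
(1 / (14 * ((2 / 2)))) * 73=73 / 14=5.21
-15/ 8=-1.88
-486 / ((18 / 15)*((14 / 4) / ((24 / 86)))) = -9720 / 301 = -32.29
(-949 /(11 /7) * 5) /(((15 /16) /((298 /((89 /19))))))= -601802656 /2937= -204903.87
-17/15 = -1.13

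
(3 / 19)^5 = 243 / 2476099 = 0.00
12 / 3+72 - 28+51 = 99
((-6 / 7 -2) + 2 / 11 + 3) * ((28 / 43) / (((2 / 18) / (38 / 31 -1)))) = 0.43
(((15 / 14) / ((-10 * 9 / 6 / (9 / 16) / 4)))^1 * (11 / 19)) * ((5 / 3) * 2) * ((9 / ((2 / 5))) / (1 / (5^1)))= -37125 / 1064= -34.89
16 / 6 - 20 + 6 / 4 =-95 / 6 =-15.83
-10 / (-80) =0.12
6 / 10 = 3 / 5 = 0.60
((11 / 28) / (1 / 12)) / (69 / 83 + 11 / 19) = 52041 / 15568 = 3.34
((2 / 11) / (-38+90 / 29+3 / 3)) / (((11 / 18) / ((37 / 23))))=-38628 / 2735689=-0.01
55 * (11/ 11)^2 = 55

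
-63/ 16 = -3.94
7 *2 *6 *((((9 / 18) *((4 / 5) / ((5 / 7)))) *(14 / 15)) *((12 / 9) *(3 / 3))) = 21952 / 375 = 58.54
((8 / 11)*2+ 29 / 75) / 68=0.03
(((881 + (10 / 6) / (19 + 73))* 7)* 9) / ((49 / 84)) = 2188449 / 23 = 95149.96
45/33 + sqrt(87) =10.69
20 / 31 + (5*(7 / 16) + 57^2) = 1612909 / 496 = 3251.83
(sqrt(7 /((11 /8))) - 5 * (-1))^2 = 20 * sqrt(154) /11+ 331 /11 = 52.65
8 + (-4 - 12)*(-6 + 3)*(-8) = -376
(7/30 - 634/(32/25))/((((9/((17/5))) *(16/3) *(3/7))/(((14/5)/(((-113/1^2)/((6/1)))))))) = 98976227/8136000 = 12.17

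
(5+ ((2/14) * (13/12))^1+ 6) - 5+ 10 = 1357/84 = 16.15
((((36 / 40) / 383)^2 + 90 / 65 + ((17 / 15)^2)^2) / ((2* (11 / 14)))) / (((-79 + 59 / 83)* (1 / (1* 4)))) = -680796835993253 / 6900464542578750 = -0.10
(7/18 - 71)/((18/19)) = -24149/324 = -74.53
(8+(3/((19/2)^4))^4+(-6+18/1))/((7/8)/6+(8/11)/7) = 21321589290918576334885056/266231424722914337769563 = 80.09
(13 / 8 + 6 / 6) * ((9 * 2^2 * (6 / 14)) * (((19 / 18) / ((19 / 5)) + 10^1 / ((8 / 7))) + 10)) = 6165 / 8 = 770.62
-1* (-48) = 48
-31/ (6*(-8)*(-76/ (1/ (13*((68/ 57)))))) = -31/ 56576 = -0.00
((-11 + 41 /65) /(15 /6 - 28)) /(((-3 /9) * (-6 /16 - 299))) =0.00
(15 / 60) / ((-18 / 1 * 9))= -1 / 648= -0.00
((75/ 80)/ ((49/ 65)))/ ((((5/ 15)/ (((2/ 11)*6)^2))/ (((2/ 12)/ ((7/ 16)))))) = 70200/ 41503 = 1.69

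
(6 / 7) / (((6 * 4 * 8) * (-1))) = -1 / 224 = -0.00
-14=-14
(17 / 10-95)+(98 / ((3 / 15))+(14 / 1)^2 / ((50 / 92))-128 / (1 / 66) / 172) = 1522681 / 2150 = 708.22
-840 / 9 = -280 / 3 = -93.33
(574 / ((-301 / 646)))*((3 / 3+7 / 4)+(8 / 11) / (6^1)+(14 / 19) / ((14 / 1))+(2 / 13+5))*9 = -550696215 / 6149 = -89558.66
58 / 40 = 29 / 20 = 1.45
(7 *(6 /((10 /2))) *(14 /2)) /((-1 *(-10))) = 147 /25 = 5.88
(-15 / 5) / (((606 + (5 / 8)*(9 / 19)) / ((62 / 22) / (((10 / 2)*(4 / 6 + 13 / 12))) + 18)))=-1072208 / 11826815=-0.09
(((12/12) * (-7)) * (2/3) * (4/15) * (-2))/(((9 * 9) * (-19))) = -0.00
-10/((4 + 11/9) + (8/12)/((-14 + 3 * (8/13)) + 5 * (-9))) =-66870/34843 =-1.92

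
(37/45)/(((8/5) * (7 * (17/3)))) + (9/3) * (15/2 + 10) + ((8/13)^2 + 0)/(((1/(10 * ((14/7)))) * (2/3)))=30829633/482664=63.87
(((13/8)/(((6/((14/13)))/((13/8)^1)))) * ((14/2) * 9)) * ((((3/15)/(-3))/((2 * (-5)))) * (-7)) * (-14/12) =31213/19200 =1.63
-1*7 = -7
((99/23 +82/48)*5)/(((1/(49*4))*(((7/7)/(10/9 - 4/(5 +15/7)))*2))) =5041561/3105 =1623.69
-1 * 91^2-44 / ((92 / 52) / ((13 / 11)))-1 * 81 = -193002 / 23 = -8391.39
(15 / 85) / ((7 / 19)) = 57 / 119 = 0.48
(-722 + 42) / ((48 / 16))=-680 / 3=-226.67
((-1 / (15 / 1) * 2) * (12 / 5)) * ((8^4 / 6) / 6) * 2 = -16384 / 225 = -72.82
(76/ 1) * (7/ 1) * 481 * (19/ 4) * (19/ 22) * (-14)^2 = 2263236794/ 11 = 205748799.45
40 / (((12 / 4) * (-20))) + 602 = 1804 / 3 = 601.33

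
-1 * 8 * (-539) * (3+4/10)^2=1246168/25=49846.72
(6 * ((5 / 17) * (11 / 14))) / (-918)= -55 / 36414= -0.00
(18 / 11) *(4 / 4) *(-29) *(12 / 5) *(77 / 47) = -43848 / 235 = -186.59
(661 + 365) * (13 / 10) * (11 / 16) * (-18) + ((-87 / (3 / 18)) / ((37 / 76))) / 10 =-4917447 / 296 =-16613.00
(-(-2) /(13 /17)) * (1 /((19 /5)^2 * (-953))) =-850 /4472429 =-0.00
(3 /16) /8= 3 /128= 0.02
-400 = -400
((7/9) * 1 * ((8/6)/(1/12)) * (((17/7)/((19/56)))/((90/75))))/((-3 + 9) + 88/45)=95200/10203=9.33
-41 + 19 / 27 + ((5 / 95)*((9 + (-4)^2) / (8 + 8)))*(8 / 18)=-82613 / 2052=-40.26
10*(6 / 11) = 60 / 11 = 5.45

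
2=2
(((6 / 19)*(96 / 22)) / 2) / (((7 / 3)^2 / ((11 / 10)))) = 648 / 4655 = 0.14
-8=-8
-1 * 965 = -965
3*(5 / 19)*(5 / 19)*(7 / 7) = 75 / 361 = 0.21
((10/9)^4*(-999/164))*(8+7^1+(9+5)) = -2682500/9963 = -269.25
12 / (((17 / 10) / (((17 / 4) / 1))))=30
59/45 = 1.31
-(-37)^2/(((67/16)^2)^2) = -89718784/20151121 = -4.45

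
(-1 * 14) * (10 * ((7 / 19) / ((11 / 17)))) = -16660 / 209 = -79.71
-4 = -4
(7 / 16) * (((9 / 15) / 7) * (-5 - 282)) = -861 / 80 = -10.76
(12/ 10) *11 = 66/ 5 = 13.20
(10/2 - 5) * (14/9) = 0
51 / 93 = 17 / 31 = 0.55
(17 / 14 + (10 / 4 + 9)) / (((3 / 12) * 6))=178 / 21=8.48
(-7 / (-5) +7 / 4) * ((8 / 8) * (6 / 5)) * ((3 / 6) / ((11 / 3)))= 567 / 1100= 0.52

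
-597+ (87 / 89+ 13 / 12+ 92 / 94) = -29814437 / 50196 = -593.96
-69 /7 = -9.86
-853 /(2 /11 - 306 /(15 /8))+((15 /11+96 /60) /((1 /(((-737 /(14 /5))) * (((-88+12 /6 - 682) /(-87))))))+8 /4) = -12520299867 /1820098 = -6878.92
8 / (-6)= -1.33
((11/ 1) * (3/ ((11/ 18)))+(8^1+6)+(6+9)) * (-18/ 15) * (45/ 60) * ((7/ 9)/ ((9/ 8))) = -2324/ 45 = -51.64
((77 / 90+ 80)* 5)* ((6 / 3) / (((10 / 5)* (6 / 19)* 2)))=640.11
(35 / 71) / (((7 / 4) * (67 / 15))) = 300 / 4757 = 0.06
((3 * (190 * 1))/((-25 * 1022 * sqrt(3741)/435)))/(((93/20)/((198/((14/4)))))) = -150480 * sqrt(3741)/4768141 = -1.93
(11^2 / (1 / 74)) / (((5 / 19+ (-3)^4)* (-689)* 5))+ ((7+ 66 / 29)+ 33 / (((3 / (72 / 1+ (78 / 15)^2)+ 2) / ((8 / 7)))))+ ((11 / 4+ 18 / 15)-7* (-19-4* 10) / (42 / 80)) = 30289697301935 / 37009227801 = 818.44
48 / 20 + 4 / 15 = 8 / 3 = 2.67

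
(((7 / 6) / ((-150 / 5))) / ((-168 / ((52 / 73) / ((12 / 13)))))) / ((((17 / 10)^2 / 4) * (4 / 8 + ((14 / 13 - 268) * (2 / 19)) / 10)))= -208715 / 1949805837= -0.00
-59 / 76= -0.78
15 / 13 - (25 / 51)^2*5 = -1610 / 33813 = -0.05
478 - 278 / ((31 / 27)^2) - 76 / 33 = 8397932 / 31713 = 264.81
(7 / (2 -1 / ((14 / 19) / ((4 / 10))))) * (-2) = -9.61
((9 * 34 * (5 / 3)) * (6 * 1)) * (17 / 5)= 10404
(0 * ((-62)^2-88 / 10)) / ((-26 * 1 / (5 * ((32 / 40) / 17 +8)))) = 0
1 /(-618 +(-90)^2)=1 /7482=0.00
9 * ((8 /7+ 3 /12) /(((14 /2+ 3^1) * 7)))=351 /1960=0.18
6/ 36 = 1/ 6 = 0.17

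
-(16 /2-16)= 8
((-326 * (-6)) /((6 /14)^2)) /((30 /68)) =1086232 /45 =24138.49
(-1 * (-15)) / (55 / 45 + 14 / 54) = 81 / 8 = 10.12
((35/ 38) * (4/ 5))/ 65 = 14/ 1235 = 0.01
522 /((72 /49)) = 1421 /4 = 355.25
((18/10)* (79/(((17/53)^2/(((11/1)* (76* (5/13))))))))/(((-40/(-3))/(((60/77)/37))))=683042058/973063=701.95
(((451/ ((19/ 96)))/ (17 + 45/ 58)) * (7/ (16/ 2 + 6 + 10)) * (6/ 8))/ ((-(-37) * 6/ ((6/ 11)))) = 49938/ 724793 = 0.07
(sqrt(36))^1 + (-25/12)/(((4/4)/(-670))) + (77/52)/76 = 16620367/11856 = 1401.85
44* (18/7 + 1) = 1100/7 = 157.14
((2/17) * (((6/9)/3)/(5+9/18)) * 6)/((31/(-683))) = -10928/17391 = -0.63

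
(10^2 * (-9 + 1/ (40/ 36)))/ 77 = -810/ 77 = -10.52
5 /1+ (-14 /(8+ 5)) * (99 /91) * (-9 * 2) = 4409 /169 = 26.09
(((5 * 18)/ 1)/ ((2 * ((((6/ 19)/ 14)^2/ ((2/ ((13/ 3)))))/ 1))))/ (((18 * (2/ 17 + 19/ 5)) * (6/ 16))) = 60142600/ 38961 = 1543.66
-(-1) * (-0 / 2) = 0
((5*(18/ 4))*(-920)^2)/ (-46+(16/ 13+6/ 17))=-175363500/ 409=-428761.61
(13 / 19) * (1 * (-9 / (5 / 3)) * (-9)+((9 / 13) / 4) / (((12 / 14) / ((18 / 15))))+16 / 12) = 39137 / 1140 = 34.33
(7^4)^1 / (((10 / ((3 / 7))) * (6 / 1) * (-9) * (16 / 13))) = -1.55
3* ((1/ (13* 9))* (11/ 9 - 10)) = -79/ 351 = -0.23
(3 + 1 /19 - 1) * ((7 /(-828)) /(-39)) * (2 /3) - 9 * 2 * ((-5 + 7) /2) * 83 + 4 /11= -387715063 /259578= -1493.64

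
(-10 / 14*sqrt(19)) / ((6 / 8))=-20*sqrt(19) / 21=-4.15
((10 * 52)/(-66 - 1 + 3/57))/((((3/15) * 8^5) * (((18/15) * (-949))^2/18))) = -11875/721881858048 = -0.00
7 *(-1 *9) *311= -19593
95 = 95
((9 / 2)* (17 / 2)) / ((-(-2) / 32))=612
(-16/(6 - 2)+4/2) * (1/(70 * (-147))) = 1/5145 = 0.00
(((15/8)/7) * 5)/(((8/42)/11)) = 2475/32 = 77.34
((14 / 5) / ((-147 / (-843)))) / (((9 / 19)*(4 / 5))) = 5339 / 126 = 42.37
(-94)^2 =8836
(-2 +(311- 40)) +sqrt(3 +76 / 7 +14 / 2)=sqrt(1022) / 7 +269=273.57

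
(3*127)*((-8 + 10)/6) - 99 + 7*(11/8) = 301/8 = 37.62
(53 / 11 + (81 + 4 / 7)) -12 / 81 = 179296 / 2079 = 86.24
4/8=1/2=0.50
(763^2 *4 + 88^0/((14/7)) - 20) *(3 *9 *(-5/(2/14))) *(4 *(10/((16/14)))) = -154040627475/2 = -77020313737.50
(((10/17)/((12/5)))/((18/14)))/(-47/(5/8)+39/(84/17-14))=-67375/28099521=-0.00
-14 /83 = -0.17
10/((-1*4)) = -5/2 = -2.50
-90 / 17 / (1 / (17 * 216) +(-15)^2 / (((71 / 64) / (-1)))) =1380240 / 52876729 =0.03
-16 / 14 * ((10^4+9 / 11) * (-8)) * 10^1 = 70405760 / 77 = 914360.52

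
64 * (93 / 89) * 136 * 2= 1618944 / 89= 18190.38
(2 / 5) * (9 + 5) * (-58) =-324.80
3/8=0.38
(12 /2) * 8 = 48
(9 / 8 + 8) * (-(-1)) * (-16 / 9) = -146 / 9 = -16.22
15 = 15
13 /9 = 1.44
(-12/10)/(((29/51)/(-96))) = 29376/145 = 202.59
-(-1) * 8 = 8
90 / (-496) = -45 / 248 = -0.18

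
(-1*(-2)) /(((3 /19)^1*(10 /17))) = 323 /15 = 21.53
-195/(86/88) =-8580/43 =-199.53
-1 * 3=-3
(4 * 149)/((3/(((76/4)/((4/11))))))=31141/3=10380.33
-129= -129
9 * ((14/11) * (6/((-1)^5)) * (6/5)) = -4536/55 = -82.47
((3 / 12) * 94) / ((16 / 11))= 517 / 32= 16.16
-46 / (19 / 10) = -460 / 19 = -24.21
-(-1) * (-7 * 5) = -35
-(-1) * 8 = 8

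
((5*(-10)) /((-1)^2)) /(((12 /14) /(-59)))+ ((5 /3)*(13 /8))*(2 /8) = 110155 /32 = 3442.34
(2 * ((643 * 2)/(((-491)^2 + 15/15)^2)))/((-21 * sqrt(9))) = -643/915398358903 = -0.00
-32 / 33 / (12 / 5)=-40 / 99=-0.40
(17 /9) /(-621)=-0.00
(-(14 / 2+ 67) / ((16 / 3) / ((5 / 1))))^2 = 308025 / 64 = 4812.89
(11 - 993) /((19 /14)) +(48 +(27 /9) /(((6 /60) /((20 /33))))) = -657.40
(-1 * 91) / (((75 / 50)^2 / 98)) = -35672 / 9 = -3963.56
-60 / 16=-15 / 4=-3.75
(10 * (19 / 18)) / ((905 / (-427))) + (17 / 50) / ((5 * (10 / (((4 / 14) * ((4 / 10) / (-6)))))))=-354952981 / 71268750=-4.98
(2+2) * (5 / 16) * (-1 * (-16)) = 20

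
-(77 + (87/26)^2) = -59621/676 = -88.20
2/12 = 1/6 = 0.17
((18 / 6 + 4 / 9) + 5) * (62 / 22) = 2356 / 99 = 23.80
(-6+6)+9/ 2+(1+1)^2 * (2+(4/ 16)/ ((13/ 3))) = 12.73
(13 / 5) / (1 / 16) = 208 / 5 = 41.60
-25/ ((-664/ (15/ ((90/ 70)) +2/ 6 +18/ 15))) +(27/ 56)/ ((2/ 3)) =11343/ 9296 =1.22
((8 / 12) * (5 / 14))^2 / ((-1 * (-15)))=5 / 1323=0.00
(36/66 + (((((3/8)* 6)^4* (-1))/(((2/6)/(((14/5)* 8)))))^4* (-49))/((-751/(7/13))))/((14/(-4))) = -88316158123.74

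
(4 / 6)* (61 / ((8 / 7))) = 427 / 12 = 35.58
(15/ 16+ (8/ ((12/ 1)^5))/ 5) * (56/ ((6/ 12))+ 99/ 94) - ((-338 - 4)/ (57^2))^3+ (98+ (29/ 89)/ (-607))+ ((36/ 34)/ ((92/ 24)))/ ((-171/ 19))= 431987493787972157849/ 2118021474867874560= 203.96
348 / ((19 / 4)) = 1392 / 19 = 73.26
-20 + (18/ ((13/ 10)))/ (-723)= -62720/ 3133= -20.02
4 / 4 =1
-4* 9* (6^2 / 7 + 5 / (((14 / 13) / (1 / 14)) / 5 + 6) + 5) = -789858 / 2051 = -385.11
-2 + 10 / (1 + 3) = 1 / 2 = 0.50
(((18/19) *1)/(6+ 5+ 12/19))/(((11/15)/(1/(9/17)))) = 30/143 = 0.21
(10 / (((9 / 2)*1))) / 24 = 0.09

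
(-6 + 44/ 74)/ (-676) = 50/ 6253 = 0.01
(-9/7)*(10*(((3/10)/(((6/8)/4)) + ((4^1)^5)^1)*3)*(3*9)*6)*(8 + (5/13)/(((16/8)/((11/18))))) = -4733949096/91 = -52021418.64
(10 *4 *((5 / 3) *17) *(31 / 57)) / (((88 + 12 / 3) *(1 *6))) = 13175 / 11799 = 1.12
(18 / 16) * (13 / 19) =117 / 152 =0.77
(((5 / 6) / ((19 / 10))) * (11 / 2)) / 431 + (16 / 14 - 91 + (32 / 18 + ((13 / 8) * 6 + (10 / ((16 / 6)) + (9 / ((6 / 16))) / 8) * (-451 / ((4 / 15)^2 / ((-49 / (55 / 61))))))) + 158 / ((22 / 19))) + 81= 845037781086715 / 363198528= 2326655.30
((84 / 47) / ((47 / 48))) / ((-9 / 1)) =-448 / 2209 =-0.20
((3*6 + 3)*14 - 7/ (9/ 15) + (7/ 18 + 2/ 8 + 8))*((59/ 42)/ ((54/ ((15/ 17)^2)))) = 15450625/ 2621808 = 5.89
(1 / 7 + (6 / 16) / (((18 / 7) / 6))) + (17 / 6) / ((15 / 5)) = 989 / 504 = 1.96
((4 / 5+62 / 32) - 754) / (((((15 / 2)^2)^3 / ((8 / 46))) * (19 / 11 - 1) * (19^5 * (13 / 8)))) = -0.00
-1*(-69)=69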